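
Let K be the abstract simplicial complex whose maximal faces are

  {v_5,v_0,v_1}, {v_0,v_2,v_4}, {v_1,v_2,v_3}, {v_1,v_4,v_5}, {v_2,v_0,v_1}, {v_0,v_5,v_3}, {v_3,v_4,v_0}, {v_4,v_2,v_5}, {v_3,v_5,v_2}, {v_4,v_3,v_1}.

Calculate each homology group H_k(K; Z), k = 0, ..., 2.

Fix the vertex order v_0 < v_1 < v_2 < v_3 < v_4 < v_5 and write every simplex with vertices in increasing order. Then dim K = 2 and the simplices of K are:

  0-simplices (6): [v_0], [v_1], [v_2], [v_3], [v_4], [v_5]
  1-simplices (15): (15 of them)
  2-simplices (10): [v_0,v_1,v_2], [v_0,v_1,v_5], [v_0,v_2,v_4], [v_0,v_3,v_4], [v_0,v_3,v_5], [v_1,v_2,v_3], [v_1,v_3,v_4], [v_1,v_4,v_5], [v_2,v_3,v_5], [v_2,v_4,v_5]

so the chain groups are C_0 ≅ Z^6, C_1 ≅ Z^15, C_2 ≅ Z^10.

∂_1: C_1 → C_0 sends each edge [p,q] (with p < q) to q − p.
The 6×15 boundary matrix has rank 5 and Smith normal form diag(1,1,1,1,1).

∂_2: C_2 → C_1 sends each 2-simplex [p,q,r] to [q,r] − [p,r] + [p,q]. For instance
  ∂[v_0,v_2,v_4] = [v_2,v_4] − [v_0,v_4] + [v_0,v_2],
  ∂[v_1,v_4,v_5] = [v_4,v_5] − [v_1,v_5] + [v_1,v_4].
The resulting 15×10 matrix has rank 10, and its Smith normal form has invariant factors (1,1,1,1,1,1,1,1,1,2).

From H_k ≅ ker(∂_k) / im(∂_{k+1}) we obtain:

  H_0: rank C_0 − rank ∂_1 = 6 − 5 = 1, and the invariant factors of ∂_1 are all 1, so H_0 ≅ Z.
  H_1: rank ker ∂_1 − rank ∂_2 = (15 − 5) − 10 = 0, and ∂_2 has invariant factor 2 > 1, so H_1 ≅ Z/2.
  H_2: rank ker ∂_2 − rank ∂_3 = (10 − 10) − 0 = 0, and there is no ∂_3, so H_2 ≅ 0.

H_0 = Z,  H_1 = Z/2,  H_2 = 0.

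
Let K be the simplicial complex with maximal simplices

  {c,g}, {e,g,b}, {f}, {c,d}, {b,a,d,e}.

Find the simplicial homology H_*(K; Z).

H_0 ≅ Z^2,  H_1 ≅ Z,  H_2 = 0,  H_3 = 0.

K has 7 vertices, 10 edges, 5 triangles, 1 3-simplex.
rank ∂_0 = 0, rank ∂_1 = 5 ⇒ b_0 = 7 − 0 − 5 = 2; all invariant factors of ∂_1 are 1 so no torsion. So H_0 = Z^2.
rank ∂_1 = 5, rank ∂_2 = 4 ⇒ b_1 = 10 − 5 − 4 = 1; all invariant factors of ∂_2 are 1 so no torsion. So H_1 = Z.
rank ∂_2 = 4, rank ∂_3 = 1 ⇒ b_2 = 5 − 4 − 1 = 0; all invariant factors of ∂_3 are 1 so no torsion. So H_2 = 0.
rank ∂_3 = 1, rank ∂_4 = 0 ⇒ b_3 = 1 − 1 − 0 = 0. So H_3 = 0.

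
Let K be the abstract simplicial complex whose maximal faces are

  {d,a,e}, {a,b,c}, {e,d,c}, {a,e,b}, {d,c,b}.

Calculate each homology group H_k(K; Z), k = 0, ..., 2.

Fix the vertex order a < b < c < d < e and write every simplex with vertices in increasing order. Then dim K = 2 and the simplices of K are:

  0-simplices (5): a, b, c, d, e
  1-simplices (10): ab, ac, ad, ae, bc, bd, be, cd, ce, de
  2-simplices (5): abc, abe, ade, bcd, cde

giving chain groups C_0 ≅ Z^5, C_1 ≅ Z^10, C_2 ≅ Z^5.

∂_1: C_1 → C_0 maps an edge to its endpoints' difference, ∂[p,q] = q − p.
The 5×10 boundary matrix has rank 4 and Smith normal form diag(1,1,1,1).

Boundary ∂_2: C_2 → C_1 maps a triangle to the signed sum of its edges. For instance
  ∂ade = de − ae + ad,
  ∂abe = be − ae + ab.
As a 10×5 matrix over Z this has rank 5, with invariant factors (1,1,1,1,1).

Reading off H_k = ker ∂_k / im ∂_{k+1}:

  H_0: rank C_0 − rank ∂_1 = 5 − 4 = 1, and the invariant factors of ∂_1 are all 1, so H_0 ≅ Z.
  H_1: rank ker ∂_1 − rank ∂_2 = (10 − 4) − 5 = 1, and the invariant factors of ∂_2 are all 1, so H_1 ≅ Z.
  H_2: rank ker ∂_2 − rank ∂_3 = (5 − 5) − 0 = 0, and there is no ∂_3, so H_2 ≅ 0.

(K is a triangulation of the Möbius band.)

H_0 = Z,  H_1 = Z,  H_2 = 0.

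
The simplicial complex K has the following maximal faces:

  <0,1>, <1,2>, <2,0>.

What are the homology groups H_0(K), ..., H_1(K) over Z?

H_0 = Z,  H_1 = Z.

K has 3 vertices, 3 edges.
rank ∂_0 = 0, rank ∂_1 = 2 ⇒ b_0 = 3 − 0 − 2 = 1; all invariant factors of ∂_1 are 1 so no torsion. So H_0 ≅ Z.
rank ∂_1 = 2, rank ∂_2 = 0 ⇒ b_1 = 3 − 2 − 0 = 1. So H_1 ≅ Z.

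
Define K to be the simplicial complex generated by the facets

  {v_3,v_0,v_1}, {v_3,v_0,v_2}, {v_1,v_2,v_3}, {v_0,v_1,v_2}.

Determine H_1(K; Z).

Take the total order v_0 < v_1 < v_2 < v_3 on the vertex set. Then K (dimension 2) consists of the simplices:

  0-simplices (4): [v_0], [v_1], [v_2], [v_3]
  1-simplices (6): [v_0,v_1], [v_0,v_2], [v_0,v_3], [v_1,v_2], [v_1,v_3], [v_2,v_3]
  2-simplices (4): [v_0,v_1,v_2], [v_0,v_1,v_3], [v_0,v_2,v_3], [v_1,v_2,v_3]

so the chain groups are C_0 ≅ Z^4, C_1 ≅ Z^6, C_2 ≅ Z^4.

Boundary ∂_1: C_1 → C_0 sends each edge [p,q] (with p < q) to q − p. For instance
  ∂[v_0,v_3] = [v_3] − [v_0].
As a 4×6 matrix over Z this has rank 3, with invariant factors (1,1,1).

∂_2: C_2 → C_1 sends each 2-simplex [p,q,r] to [q,r] − [p,r] + [p,q]. For instance
  ∂[v_0,v_2,v_3] = [v_2,v_3] − [v_0,v_3] + [v_0,v_2],
  ∂[v_1,v_2,v_3] = [v_2,v_3] − [v_1,v_3] + [v_1,v_2].
The resulting 6×4 matrix has rank 3, and its Smith normal form has invariant factors (1,1,1).

Now H_k = ker ∂_k / im ∂_{k+1}, so:

  H_1: rank ker ∂_1 − rank ∂_2 = (6 − 3) − 3 = 0, and the invariant factors of ∂_2 are all 1, so H_1 = 0.

(K is a triangulation of the 2-sphere S^2.)

H_1 = 0.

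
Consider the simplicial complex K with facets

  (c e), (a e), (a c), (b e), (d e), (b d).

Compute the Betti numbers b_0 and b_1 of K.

b_0 = 1, b_1 = 2.

We work with the vertex ordering a < b < c < d < e. The simplices of K, each written with vertices in increasing order, are:

  0-simplices (5): a, b, c, d, e
  1-simplices (6): ac, ae, bd, be, ce, de

giving chain groups C_0 ≅ Z^5, C_1 ≅ Z^6.

Boundary ∂_1: C_1 → C_0 maps an edge to its endpoints' difference, ∂[p,q] = q − p. For instance
  ∂ce = e − c.
The 5×6 boundary matrix has rank 4 and Smith normal form diag(1,1,1,1).

From H_k ≅ ker(∂_k) / im(∂_{k+1}) we obtain:

  H_0: rank C_0 − rank ∂_1 = 5 − 4 = 1, and the invariant factors of ∂_1 are all 1, so H_0 = Z.
  H_1: rank ker ∂_1 − rank ∂_2 = (6 − 4) − 0 = 2, and there is no ∂_2, so H_1 = Z^2.

Hence the Betti numbers are b_0 = 1, b_1 = 2.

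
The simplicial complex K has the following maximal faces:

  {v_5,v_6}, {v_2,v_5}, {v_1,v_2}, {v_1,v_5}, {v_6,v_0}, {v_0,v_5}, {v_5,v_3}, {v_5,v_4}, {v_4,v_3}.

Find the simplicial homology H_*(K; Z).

H_0 = Z,  H_1 = Z^3.

We work with the vertex ordering v_0 < v_1 < v_2 < v_3 < v_4 < v_5 < v_6. The simplices of K, each written with vertices in increasing order, are:

  0-simplices (7): [v_0], [v_1], [v_2], [v_3], [v_4], [v_5], [v_6]
  1-simplices (9): [v_0,v_5], [v_0,v_6], [v_1,v_2], [v_1,v_5], [v_2,v_5], [v_3,v_4], [v_3,v_5], [v_4,v_5], [v_5,v_6]

Hence C_0 ≅ Z^7, C_1 ≅ Z^9.

∂_1: C_1 → C_0 sends each edge [p,q] (with p < q) to q − p.
The resulting 7×9 matrix has rank 6, and its Smith normal form has invariant factors (1,1,1,1,1,1).

From H_k ≅ ker(∂_k) / im(∂_{k+1}) we obtain:

  H_0: rank C_0 − rank ∂_1 = 7 − 6 = 1, and the invariant factors of ∂_1 are all 1, so H_0 = Z.
  H_1: rank ker ∂_1 − rank ∂_2 = (9 − 6) − 0 = 3, and there is no ∂_2, so H_1 = Z^3.

As a check, the Euler characteristic is 7 − 9 = -2, which agrees with 1 − 3 = -2.
(K is a triangulation of a wedge of 3 circles.)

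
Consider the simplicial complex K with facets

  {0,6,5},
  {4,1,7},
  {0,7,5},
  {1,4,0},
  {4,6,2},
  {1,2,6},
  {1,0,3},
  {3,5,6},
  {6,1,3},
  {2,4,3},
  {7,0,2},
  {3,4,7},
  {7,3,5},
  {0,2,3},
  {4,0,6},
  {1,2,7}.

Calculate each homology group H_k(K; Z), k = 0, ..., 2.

Take the total order 0 < 1 < 2 < 3 < 4 < 5 < 6 < 7 on the vertex set. Then K (dimension 2) consists of the simplices:

  0-simplices (8): [0], [1], [2], [3], [4], [5], [6], [7]
  1-simplices (24): (24 of them)
  2-simplices (16): [0,1,3], [0,1,4], [0,2,3], [0,2,7], [0,4,6], [0,5,6], [0,5,7], [1,2,6], [1,2,7], [1,3,6], [1,4,7], [2,3,4], [2,4,6], [3,4,7], [3,5,6], [3,5,7]

giving chain groups C_0 ≅ Z^8, C_1 ≅ Z^24, C_2 ≅ Z^16.

Boundary ∂_1: C_1 → C_0 sends each edge [p,q] (with p < q) to q − p. For instance
  ∂[2,6] = [6] − [2].
The 8×24 boundary matrix has rank 7 and Smith normal form diag(1,1,1,1,1,1,1).

The boundary map ∂_2: C_2 → C_1 maps a triangle to the signed sum of its edges. For instance
  ∂[2,4,6] = [4,6] − [2,6] + [2,4],
  ∂[1,2,7] = [2,7] − [1,7] + [1,2].
The resulting 24×16 matrix has rank 15, and its Smith normal form has invariant factors (1,1,1,1,1,1,1,1,1,1,1,1,1,1,1).

Computing H_k = (kernel of ∂_k) / (image of ∂_{k+1}):

  H_0: rank C_0 − rank ∂_1 = 8 − 7 = 1, and the invariant factors of ∂_1 are all 1, so H_0 = Z.
  H_1: rank ker ∂_1 − rank ∂_2 = (24 − 7) − 15 = 2, and the invariant factors of ∂_2 are all 1, so H_1 = Z^2.
  H_2: rank ker ∂_2 − rank ∂_3 = (16 − 15) − 0 = 1, and there is no ∂_3, so H_2 = Z.

As a check, the Euler characteristic is 8 − 24 + 16 = 0, which agrees with 1 − 2 + 1 = 0.

H_0 ≅ Z,  H_1 ≅ Z^2,  H_2 ≅ Z.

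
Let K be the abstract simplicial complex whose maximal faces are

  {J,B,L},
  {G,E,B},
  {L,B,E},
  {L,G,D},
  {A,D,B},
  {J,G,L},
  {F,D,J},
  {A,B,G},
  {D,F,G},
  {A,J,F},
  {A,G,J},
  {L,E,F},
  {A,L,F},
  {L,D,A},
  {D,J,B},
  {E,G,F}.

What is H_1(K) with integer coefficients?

H_1 = Z^2.

K has 8 vertices, 24 edges, 16 triangles.
rank ∂_1 = 7, rank ∂_2 = 15 ⇒ b_1 = 24 − 7 − 15 = 2; all invariant factors of ∂_2 are 1 so no torsion. So H_1 = Z^2.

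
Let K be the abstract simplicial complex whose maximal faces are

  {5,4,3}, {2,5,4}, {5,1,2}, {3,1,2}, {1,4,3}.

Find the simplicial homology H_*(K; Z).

Order the vertices as 1 < 2 < 3 < 4 < 5. Listing each simplex with vertices in this order, K has dimension 2 with simplices:

  0-simplices (5): [1], [2], [3], [4], [5]
  1-simplices (10): [1,2], [1,3], [1,4], [1,5], [2,3], [2,4], [2,5], [3,4], [3,5], [4,5]
  2-simplices (5): [1,2,3], [1,2,5], [1,3,4], [2,4,5], [3,4,5]

so the chain groups are C_0 ≅ Z^5, C_1 ≅ Z^10, C_2 ≅ Z^5.

The boundary map ∂_1: C_1 → C_0 sends each edge [p,q] (with p < q) to q − p. For instance
  ∂[2,3] = [3] − [2].
This gives a 5×10 integer matrix of rank 4; reducing to Smith normal form yields diagonal entries (1,1,1,1).

∂_2: C_2 → C_1 acts by ∂[p,q,r] = [q,r] − [p,r] + [p,q]. For instance
  ∂[1,3,4] = [3,4] − [1,4] + [1,3],
  ∂[2,4,5] = [4,5] − [2,5] + [2,4].
The 10×5 boundary matrix has rank 5 and Smith normal form diag(1,1,1,1,1).

Reading off H_k = ker ∂_k / im ∂_{k+1}:

  H_0: rank C_0 − rank ∂_1 = 5 − 4 = 1, and the invariant factors of ∂_1 are all 1, so H_0 ≅ Z.
  H_1: rank ker ∂_1 − rank ∂_2 = (10 − 4) − 5 = 1, and the invariant factors of ∂_2 are all 1, so H_1 ≅ Z.
  H_2: rank ker ∂_2 − rank ∂_3 = (5 − 5) − 0 = 0, and there is no ∂_3, so H_2 ≅ 0.

As a check, the Euler characteristic is 5 − 10 + 5 = 0, which agrees with 1 − 1 + 0 = 0.

H_0 = Z,  H_1 = Z,  H_2 = 0.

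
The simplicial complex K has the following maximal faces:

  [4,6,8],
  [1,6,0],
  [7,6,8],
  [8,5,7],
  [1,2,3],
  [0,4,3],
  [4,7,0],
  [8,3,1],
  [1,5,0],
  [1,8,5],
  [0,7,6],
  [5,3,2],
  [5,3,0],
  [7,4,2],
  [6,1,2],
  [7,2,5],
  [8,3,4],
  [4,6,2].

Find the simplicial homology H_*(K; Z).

H_0 ≅ Z,  H_1 ≅ Z ⊕ Z/2Z,  H_2 = 0.

We work with the vertex ordering 0 < 1 < 2 < 3 < 4 < 5 < 6 < 7 < 8. The simplices of K, each written with vertices in increasing order, are:

  0-simplices (9): [0], [1], [2], [3], [4], [5], [6], [7], [8]
  1-simplices (27): (27 of them)
  2-simplices (18): [0,1,5], [0,1,6], [0,3,4], [0,3,5], [0,4,7], [0,6,7], [1,2,3], [1,2,6], [1,3,8], [1,5,8], [2,3,5], [2,4,6], [2,4,7], [2,5,7], [3,4,8], [4,6,8], [5,7,8], [6,7,8]

Hence C_0 ≅ Z^9, C_1 ≅ Z^27, C_2 ≅ Z^18.

The boundary map ∂_1: C_1 → C_0 sends each edge [p,q] (with p < q) to q − p.
This gives a 9×27 integer matrix of rank 8; reducing to Smith normal form yields diagonal entries (1,1,1,1,1,1,1,1).

The boundary map ∂_2: C_2 → C_1 acts by ∂[p,q,r] = [q,r] − [p,r] + [p,q]. For instance
  ∂[2,4,7] = [4,7] − [2,7] + [2,4],
  ∂[1,3,8] = [3,8] − [1,8] + [1,3].
The 27×18 boundary matrix has rank 18 and Smith normal form diag(1,1,1,1,1,1,1,1,1,1,1,1,1,1,1,1,1,2).

From H_k ≅ ker(∂_k) / im(∂_{k+1}) we obtain:

  H_0: rank C_0 − rank ∂_1 = 9 − 8 = 1, and the invariant factors of ∂_1 are all 1, so H_0 = Z.
  H_1: rank ker ∂_1 − rank ∂_2 = (27 − 8) − 18 = 1, and ∂_2 has invariant factor 2 > 1, so H_1 = Z ⊕ Z/2Z.
  H_2: rank ker ∂_2 − rank ∂_3 = (18 − 18) − 0 = 0, and there is no ∂_3, so H_2 = 0.

(K is a triangulation of the Klein bottle.)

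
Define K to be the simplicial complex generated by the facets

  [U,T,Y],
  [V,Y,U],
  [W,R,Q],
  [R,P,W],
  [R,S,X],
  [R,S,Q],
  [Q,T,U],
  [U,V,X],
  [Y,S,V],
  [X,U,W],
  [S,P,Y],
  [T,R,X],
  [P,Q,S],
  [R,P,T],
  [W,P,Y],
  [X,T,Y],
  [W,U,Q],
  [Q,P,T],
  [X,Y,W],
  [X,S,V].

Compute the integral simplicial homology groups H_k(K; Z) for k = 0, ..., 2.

H_0 = Z,  H_1 = Z ⊕ Z/2,  H_2 = 0.

Fix the vertex order P < Q < R < S < T < U < V < W < X < Y and write every simplex with vertices in increasing order. Then dim K = 2 and the simplices of K are:

  0-simplices (10): P, Q, R, S, T, U, V, W, X, Y
  1-simplices (30): PQ, PR, PS, PT, PW, PY, QR, QS, QT, QU, QW, RS, RT, RW, RX, SV, SX, SY, TU, TX, TY, UV, UW, UX, UY, VX, VY, WX, WY, XY
  2-simplices (20): PQS, PQT, PRT, PRW, PSY, PWY, QRS, QRW, QTU, QUW, RSX, RTX, SVX, SVY, TUY, TXY, UVX, UVY, UWX, WXY

giving chain groups C_0 ≅ Z^10, C_1 ≅ Z^30, C_2 ≅ Z^20.

The boundary map ∂_1: C_1 → C_0 sends each edge [p,q] (with p < q) to q − p. For instance
  ∂VX = X − V.
The resulting 10×30 matrix has rank 9, and its Smith normal form has invariant factors (1,1,1,1,1,1,1,1,1).

Boundary ∂_2: C_2 → C_1 maps a triangle to the signed sum of its edges. For instance
  ∂SVY = VY − SY + SV,
  ∂RSX = SX − RX + RS.
This gives a 30×20 integer matrix of rank 20; reducing to Smith normal form yields diagonal entries (1,1,1,1,1,1,1,1,1,1,1,1,1,1,1,1,1,1,1,2).

Reading off H_k = ker ∂_k / im ∂_{k+1}:

  H_0: rank C_0 − rank ∂_1 = 10 − 9 = 1, and the invariant factors of ∂_1 are all 1, so H_0 = Z.
  H_1: rank ker ∂_1 − rank ∂_2 = (30 − 9) − 20 = 1, and ∂_2 has invariant factor 2 > 1, so H_1 = Z ⊕ Z/2.
  H_2: rank ker ∂_2 − rank ∂_3 = (20 − 20) − 0 = 0, and there is no ∂_3, so H_2 = 0.

As a check, the Euler characteristic is 10 − 30 + 20 = 0, which agrees with 1 − 1 + 0 = 0.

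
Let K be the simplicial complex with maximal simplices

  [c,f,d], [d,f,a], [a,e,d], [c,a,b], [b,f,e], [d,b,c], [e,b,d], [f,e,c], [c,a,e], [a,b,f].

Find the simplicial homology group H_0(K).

Order the vertices as a < b < c < d < e < f. Listing each simplex with vertices in this order, K has dimension 2 with simplices:

  0-simplices (6): a, b, c, d, e, f
  1-simplices (15): ab, ac, ad, ae, af, bc, bd, be, bf, cd, ce, cf, de, df, ef
  2-simplices (10): abc, abf, ace, ade, adf, bcd, bde, bef, cdf, cef

giving chain groups C_0 ≅ Z^6, C_1 ≅ Z^15, C_2 ≅ Z^10.

The boundary map ∂_1: C_1 → C_0 sends each edge [p,q] (with p < q) to q − p. For instance
  ∂ac = c − a.
This gives a 6×15 integer matrix of rank 5; reducing to Smith normal form yields diagonal entries (1,1,1,1,1).

∂_2: C_2 → C_1 maps a triangle to the signed sum of its edges. For instance
  ∂cdf = df − cf + cd,
  ∂bef = ef − bf + be.
The resulting 15×10 matrix has rank 10, and its Smith normal form has invariant factors (1,1,1,1,1,1,1,1,1,2).

Reading off H_k = ker ∂_k / im ∂_{k+1}:

  H_0: rank C_0 − rank ∂_1 = 6 − 5 = 1, and the invariant factors of ∂_1 are all 1, so H_0 ≅ Z.

H_0 ≅ Z.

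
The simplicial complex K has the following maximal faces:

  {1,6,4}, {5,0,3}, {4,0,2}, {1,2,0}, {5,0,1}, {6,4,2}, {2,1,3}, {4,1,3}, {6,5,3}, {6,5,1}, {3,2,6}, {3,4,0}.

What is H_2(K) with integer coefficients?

Fix the vertex order 0 < 1 < 2 < 3 < 4 < 5 < 6 and write every simplex with vertices in increasing order. Then dim K = 2 and the simplices of K are:

  0-simplices (7): [0], [1], [2], [3], [4], [5], [6]
  1-simplices (18): [0,1], [0,2], [0,3], [0,4], [0,5], [1,2], [1,3], [1,4], [1,5], [1,6], [2,3], [2,4], [2,6], [3,4], [3,5], [3,6], [4,6], [5,6]
  2-simplices (12): [0,1,2], [0,1,5], [0,2,4], [0,3,4], [0,3,5], [1,2,3], [1,3,4], [1,4,6], [1,5,6], [2,3,6], [2,4,6], [3,5,6]

so the chain groups are C_0 ≅ Z^7, C_1 ≅ Z^18, C_2 ≅ Z^12.

The boundary map ∂_1: C_1 → C_0 is given by ∂[p,q] = [q] − [p]. For instance
  ∂[0,4] = [4] − [0].
The resulting 7×18 matrix has rank 6, and its Smith normal form has invariant factors (1,1,1,1,1,1).

Boundary ∂_2: C_2 → C_1 sends each 2-simplex [p,q,r] to [q,r] − [p,r] + [p,q]. For instance
  ∂[1,3,4] = [3,4] − [1,4] + [1,3],
  ∂[2,4,6] = [4,6] − [2,6] + [2,4].
The resulting 18×12 matrix has rank 12, and its Smith normal form has invariant factors (1,1,1,1,1,1,1,1,1,1,1,2).

Reading off H_k = ker ∂_k / im ∂_{k+1}:

  H_2: rank ker ∂_2 − rank ∂_3 = (12 − 12) − 0 = 0, and there is no ∂_3, so H_2 = 0.

(K is a triangulation of the real projective plane RP^2.)

H_2 = 0.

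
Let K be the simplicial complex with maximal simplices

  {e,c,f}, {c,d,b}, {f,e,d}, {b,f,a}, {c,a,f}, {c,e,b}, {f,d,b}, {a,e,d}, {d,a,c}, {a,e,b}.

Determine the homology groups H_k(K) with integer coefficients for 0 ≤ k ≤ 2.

H_0 ≅ Z,  H_1 ≅ Z/2,  H_2 = 0.

K has 6 vertices, 15 edges, 10 triangles.
rank ∂_0 = 0, rank ∂_1 = 5 ⇒ b_0 = 6 − 0 − 5 = 1; all invariant factors of ∂_1 are 1 so no torsion. So H_0 = Z.
rank ∂_1 = 5, rank ∂_2 = 10 ⇒ b_1 = 15 − 5 − 10 = 0; ∂_2 has invariant factor(s) [2] giving torsion. So H_1 = Z/2.
rank ∂_2 = 10, rank ∂_3 = 0 ⇒ b_2 = 10 − 10 − 0 = 0. So H_2 = 0.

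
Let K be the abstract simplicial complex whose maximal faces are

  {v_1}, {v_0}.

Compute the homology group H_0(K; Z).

Take the total order v_0 < v_1 on the vertex set. Then K (dimension 0) consists of the simplices:

  0-simplices (2): [v_0], [v_1]

Hence C_0 ≅ Z^2.

Computing H_k = (kernel of ∂_k) / (image of ∂_{k+1}):

  H_0: rank C_0 − rank ∂_1 = 2 − 0 = 2, and there is no ∂_1, so H_0 = Z^2.

(K is a triangulation of a set of 2 points.)

H_0 ≅ Z^2.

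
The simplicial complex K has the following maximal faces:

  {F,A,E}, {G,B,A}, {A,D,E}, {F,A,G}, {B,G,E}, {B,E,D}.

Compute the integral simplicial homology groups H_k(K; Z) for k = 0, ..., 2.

K has 6 vertices, 12 edges, 6 triangles.
rank ∂_0 = 0, rank ∂_1 = 5 ⇒ b_0 = 6 − 0 − 5 = 1; all invariant factors of ∂_1 are 1 so no torsion. So H_0 ≅ Z.
rank ∂_1 = 5, rank ∂_2 = 6 ⇒ b_1 = 12 − 5 − 6 = 1; all invariant factors of ∂_2 are 1 so no torsion. So H_1 ≅ Z.
rank ∂_2 = 6, rank ∂_3 = 0 ⇒ b_2 = 6 − 6 − 0 = 0. So H_2 ≅ 0.

H_0 = Z,  H_1 = Z,  H_2 = 0.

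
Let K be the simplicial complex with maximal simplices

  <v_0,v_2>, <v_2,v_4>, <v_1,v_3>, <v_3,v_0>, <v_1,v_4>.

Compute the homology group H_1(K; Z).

We work with the vertex ordering v_0 < v_1 < v_2 < v_3 < v_4. The simplices of K, each written with vertices in increasing order, are:

  0-simplices (5): [v_0], [v_1], [v_2], [v_3], [v_4]
  1-simplices (5): [v_0,v_2], [v_0,v_3], [v_1,v_3], [v_1,v_4], [v_2,v_4]

giving chain groups C_0 ≅ Z^5, C_1 ≅ Z^5.

The boundary map ∂_1: C_1 → C_0 sends each edge [p,q] (with p < q) to q − p. For instance
  ∂[v_2,v_4] = [v_4] − [v_2].
The resulting 5×5 matrix has rank 4, and its Smith normal form has invariant factors (1,1,1,1).

Computing H_k = (kernel of ∂_k) / (image of ∂_{k+1}):

  H_1: rank ker ∂_1 − rank ∂_2 = (5 − 4) − 0 = 1, and there is no ∂_2, so H_1 = Z.

H_1 = Z.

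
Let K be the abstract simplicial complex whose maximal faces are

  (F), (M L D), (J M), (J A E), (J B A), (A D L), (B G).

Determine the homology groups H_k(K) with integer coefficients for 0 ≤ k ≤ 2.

Fix the vertex order A < B < D < E < F < G < J < L < M and write every simplex with vertices in increasing order. Then dim K = 2 and the simplices of K are:

  0-simplices (9): A, B, D, E, F, G, J, L, M
  1-simplices (12): AB, AD, AE, AJ, AL, BG, BJ, DL, DM, EJ, JM, LM
  2-simplices (4): ABJ, ADL, AEJ, DLM

Hence C_0 ≅ Z^9, C_1 ≅ Z^12, C_2 ≅ Z^4.

∂_1: C_1 → C_0 sends each edge [p,q] (with p < q) to q − p.
The 9×12 boundary matrix has rank 7 and Smith normal form diag(1,1,1,1,1,1,1).

Boundary ∂_2: C_2 → C_1 acts by ∂[p,q,r] = [q,r] − [p,r] + [p,q]. For instance
  ∂ABJ = BJ − AJ + AB,
  ∂ADL = DL − AL + AD.
This gives a 12×4 integer matrix of rank 4; reducing to Smith normal form yields diagonal entries (1,1,1,1).

Reading off H_k = ker ∂_k / im ∂_{k+1}:

  H_0: rank C_0 − rank ∂_1 = 9 − 7 = 2, and the invariant factors of ∂_1 are all 1, so H_0 = Z^2.
  H_1: rank ker ∂_1 − rank ∂_2 = (12 − 7) − 4 = 1, and the invariant factors of ∂_2 are all 1, so H_1 = Z.
  H_2: rank ker ∂_2 − rank ∂_3 = (4 − 4) − 0 = 0, and there is no ∂_3, so H_2 = 0.

H_0 = Z^2,  H_1 = Z,  H_2 = 0.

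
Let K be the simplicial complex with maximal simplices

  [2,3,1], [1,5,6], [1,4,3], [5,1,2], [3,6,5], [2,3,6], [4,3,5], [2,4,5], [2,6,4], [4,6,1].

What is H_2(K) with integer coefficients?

H_2 ≅ 0.

Order the vertices as 1 < 2 < 3 < 4 < 5 < 6. Listing each simplex with vertices in this order, K has dimension 2 with simplices:

  0-simplices (6): [1], [2], [3], [4], [5], [6]
  1-simplices (15): [1,2], [1,3], [1,4], [1,5], [1,6], [2,3], [2,4], [2,5], [2,6], [3,4], [3,5], [3,6], [4,5], [4,6], [5,6]
  2-simplices (10): [1,2,3], [1,2,5], [1,3,4], [1,4,6], [1,5,6], [2,3,6], [2,4,5], [2,4,6], [3,4,5], [3,5,6]

Hence C_0 ≅ Z^6, C_1 ≅ Z^15, C_2 ≅ Z^10.

∂_1: C_1 → C_0 maps an edge to its endpoints' difference, ∂[p,q] = q − p. For instance
  ∂[2,5] = [5] − [2].
This gives a 6×15 integer matrix of rank 5; reducing to Smith normal form yields diagonal entries (1,1,1,1,1).

The boundary map ∂_2: C_2 → C_1 acts by ∂[p,q,r] = [q,r] − [p,r] + [p,q]. For instance
  ∂[1,3,4] = [3,4] − [1,4] + [1,3],
  ∂[1,2,3] = [2,3] − [1,3] + [1,2].
The resulting 15×10 matrix has rank 10, and its Smith normal form has invariant factors (1,1,1,1,1,1,1,1,1,2).

Now H_k = ker ∂_k / im ∂_{k+1}, so:

  H_2: rank ker ∂_2 − rank ∂_3 = (10 − 10) − 0 = 0, and there is no ∂_3, so H_2 = 0.

(K is a triangulation of the real projective plane RP^2.)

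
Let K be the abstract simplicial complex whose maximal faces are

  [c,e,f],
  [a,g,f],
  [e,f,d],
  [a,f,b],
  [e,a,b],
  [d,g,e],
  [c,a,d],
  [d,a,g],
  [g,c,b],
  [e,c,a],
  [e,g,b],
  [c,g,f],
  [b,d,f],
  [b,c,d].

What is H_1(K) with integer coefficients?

H_1 ≅ Z^2.

Order the vertices as a < b < c < d < e < f < g. Listing each simplex with vertices in this order, K has dimension 2 with simplices:

  0-simplices (7): a, b, c, d, e, f, g
  1-simplices (21): ab, ac, ad, ae, af, ag, bc, bd, be, bf, bg, cd, ce, cf, cg, de, df, dg, ef, eg, fg
  2-simplices (14): abe, abf, acd, ace, adg, afg, bcd, bcg, bdf, beg, cef, cfg, def, deg

giving chain groups C_0 ≅ Z^7, C_1 ≅ Z^21, C_2 ≅ Z^14.

∂_1: C_1 → C_0 sends each edge [p,q] (with p < q) to q − p. For instance
  ∂cd = d − c.
As a 7×21 matrix over Z this has rank 6, with invariant factors (1,1,1,1,1,1).

Boundary ∂_2: C_2 → C_1 acts by ∂[p,q,r] = [q,r] − [p,r] + [p,q]. For instance
  ∂abf = bf − af + ab,
  ∂cfg = fg − cg + cf.
This gives a 21×14 integer matrix of rank 13; reducing to Smith normal form yields diagonal entries (1,1,1,1,1,1,1,1,1,1,1,1,1).

From H_k ≅ ker(∂_k) / im(∂_{k+1}) we obtain:

  H_1: rank ker ∂_1 − rank ∂_2 = (21 − 6) − 13 = 2, and the invariant factors of ∂_2 are all 1, so H_1 = Z^2.

(K is a triangulation of the torus T^2.)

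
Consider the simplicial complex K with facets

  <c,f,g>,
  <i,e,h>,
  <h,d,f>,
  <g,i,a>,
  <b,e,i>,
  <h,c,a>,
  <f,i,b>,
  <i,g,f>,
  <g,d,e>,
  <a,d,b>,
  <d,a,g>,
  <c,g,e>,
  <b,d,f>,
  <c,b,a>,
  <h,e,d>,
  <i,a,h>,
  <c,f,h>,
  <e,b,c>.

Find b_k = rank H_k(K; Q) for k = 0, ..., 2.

We work with the vertex ordering a < b < c < d < e < f < g < h < i. The simplices of K, each written with vertices in increasing order, are:

  0-simplices (9): a, b, c, d, e, f, g, h, i
  1-simplices (27): ab, ac, ad, ag, ah, ai, bc, bd, be, bf, bi, ce, cf, cg, ch, de, df, dg, dh, eg, eh, ei, fg, fh, fi, gi, hi
  2-simplices (18): abc, abd, ach, adg, agi, ahi, bce, bdf, bei, bfi, ceg, cfg, cfh, deg, deh, dfh, ehi, fgi

giving chain groups C_0 ≅ Z^9, C_1 ≅ Z^27, C_2 ≅ Z^18.

∂_1: C_1 → C_0 maps an edge to its endpoints' difference, ∂[p,q] = q − p. For instance
  ∂ag = g − a.
The 9×27 boundary matrix has rank 8 and Smith normal form diag(1,1,1,1,1,1,1,1).

∂_2: C_2 → C_1 maps a triangle to the signed sum of its edges. For instance
  ∂ceg = eg − cg + ce,
  ∂cfg = fg − cg + cf.
The resulting 27×18 matrix has rank 17, and its Smith normal form has invariant factors (1,1,1,1,1,1,1,1,1,1,1,1,1,1,1,1,1).

Reading off H_k = ker ∂_k / im ∂_{k+1}:

  H_0: rank C_0 − rank ∂_1 = 9 − 8 = 1, and the invariant factors of ∂_1 are all 1, so H_0 = Z.
  H_1: rank ker ∂_1 − rank ∂_2 = (27 − 8) − 17 = 2, and the invariant factors of ∂_2 are all 1, so H_1 = Z^2.
  H_2: rank ker ∂_2 − rank ∂_3 = (18 − 17) − 0 = 1, and there is no ∂_3, so H_2 = Z.

As a check, the Euler characteristic is 9 − 27 + 18 = 0, which agrees with 1 − 2 + 1 = 0.
(K is a triangulation of the torus T^2.)

Hence the Betti numbers are b_0 = 1, b_1 = 2, b_2 = 1.

b_0 = 1, b_1 = 2, b_2 = 1.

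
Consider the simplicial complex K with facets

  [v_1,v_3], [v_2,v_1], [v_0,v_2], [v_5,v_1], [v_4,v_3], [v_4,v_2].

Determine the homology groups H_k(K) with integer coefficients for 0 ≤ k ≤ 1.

H_0 ≅ Z,  H_1 ≅ Z.

Take the total order v_0 < v_1 < v_2 < v_3 < v_4 < v_5 on the vertex set. Then K (dimension 1) consists of the simplices:

  0-simplices (6): [v_0], [v_1], [v_2], [v_3], [v_4], [v_5]
  1-simplices (6): [v_0,v_2], [v_1,v_2], [v_1,v_3], [v_1,v_5], [v_2,v_4], [v_3,v_4]

giving chain groups C_0 ≅ Z^6, C_1 ≅ Z^6.

∂_1: C_1 → C_0 is given by ∂[p,q] = [q] − [p]. For instance
  ∂[v_3,v_4] = [v_4] − [v_3].
As a 6×6 matrix over Z this has rank 5, with invariant factors (1,1,1,1,1).

Now H_k = ker ∂_k / im ∂_{k+1}, so:

  H_0: rank C_0 − rank ∂_1 = 6 − 5 = 1, and the invariant factors of ∂_1 are all 1, so H_0 ≅ Z.
  H_1: rank ker ∂_1 − rank ∂_2 = (6 − 5) − 0 = 1, and there is no ∂_2, so H_1 ≅ Z.

As a check, the Euler characteristic is 6 − 6 = 0, which agrees with 1 − 1 = 0.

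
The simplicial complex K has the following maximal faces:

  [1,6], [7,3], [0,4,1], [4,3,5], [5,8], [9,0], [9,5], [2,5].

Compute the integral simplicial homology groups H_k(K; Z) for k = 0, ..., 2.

H_0 ≅ Z,  H_1 ≅ Z,  H_2 = 0.

Fix the vertex order 0 < 1 < 2 < 3 < 4 < 5 < 6 < 7 < 8 < 9 and write every simplex with vertices in increasing order. Then dim K = 2 and the simplices of K are:

  0-simplices (10): [0], [1], [2], [3], [4], [5], [6], [7], [8], [9]
  1-simplices (12): [0,1], [0,4], [0,9], [1,4], [1,6], [2,5], [3,4], [3,5], [3,7], [4,5], [5,8], [5,9]
  2-simplices (2): [0,1,4], [3,4,5]

giving chain groups C_0 ≅ Z^10, C_1 ≅ Z^12, C_2 ≅ Z^2.

The boundary map ∂_1: C_1 → C_0 maps an edge to its endpoints' difference, ∂[p,q] = q − p. For instance
  ∂[3,7] = [7] − [3].
As a 10×12 matrix over Z this has rank 9, with invariant factors (1,1,1,1,1,1,1,1,1).

Boundary ∂_2: C_2 → C_1 sends each 2-simplex [p,q,r] to [q,r] − [p,r] + [p,q]. For instance
  ∂[0,1,4] = [1,4] − [0,4] + [0,1],
  ∂[3,4,5] = [4,5] − [3,5] + [3,4].
The 12×2 boundary matrix has rank 2 and Smith normal form diag(1,1).

Computing H_k = (kernel of ∂_k) / (image of ∂_{k+1}):

  H_0: rank C_0 − rank ∂_1 = 10 − 9 = 1, and the invariant factors of ∂_1 are all 1, so H_0 = Z.
  H_1: rank ker ∂_1 − rank ∂_2 = (12 − 9) − 2 = 1, and the invariant factors of ∂_2 are all 1, so H_1 = Z.
  H_2: rank ker ∂_2 − rank ∂_3 = (2 − 2) − 0 = 0, and there is no ∂_3, so H_2 = 0.

As a check, the Euler characteristic is 10 − 12 + 2 = 0, which agrees with 1 − 1 + 0 = 0.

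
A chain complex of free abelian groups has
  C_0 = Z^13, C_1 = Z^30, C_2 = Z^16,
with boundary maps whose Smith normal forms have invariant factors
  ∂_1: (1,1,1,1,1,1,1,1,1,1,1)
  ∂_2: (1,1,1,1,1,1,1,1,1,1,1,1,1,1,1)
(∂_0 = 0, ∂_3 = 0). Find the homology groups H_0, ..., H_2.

H_0 ≅ Z^2,  H_1 ≅ Z^4,  H_2 ≅ Z.

H_0: b_0 = 13 − 0 − 11 = 2; torsion from ∂_1 factors > 1: none. So H_0 ≅ Z^2.
H_1: b_1 = 30 − 11 − 15 = 4; torsion from ∂_2 factors > 1: none. So H_1 ≅ Z^4.
H_2: b_2 = 16 − 15 − 0 = 1; torsion from ∂_3 factors > 1: none. So H_2 ≅ Z.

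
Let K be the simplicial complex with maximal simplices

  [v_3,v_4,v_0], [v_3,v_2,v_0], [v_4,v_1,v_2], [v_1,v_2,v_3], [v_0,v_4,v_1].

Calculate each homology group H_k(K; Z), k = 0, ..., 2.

Fix the vertex order v_0 < v_1 < v_2 < v_3 < v_4 and write every simplex with vertices in increasing order. Then dim K = 2 and the simplices of K are:

  0-simplices (5): [v_0], [v_1], [v_2], [v_3], [v_4]
  1-simplices (10): [v_0,v_1], [v_0,v_2], [v_0,v_3], [v_0,v_4], [v_1,v_2], [v_1,v_3], [v_1,v_4], [v_2,v_3], [v_2,v_4], [v_3,v_4]
  2-simplices (5): [v_0,v_1,v_4], [v_0,v_2,v_3], [v_0,v_3,v_4], [v_1,v_2,v_3], [v_1,v_2,v_4]

so the chain groups are C_0 ≅ Z^5, C_1 ≅ Z^10, C_2 ≅ Z^5.

∂_1: C_1 → C_0 sends each edge [p,q] (with p < q) to q − p. For instance
  ∂[v_0,v_4] = [v_4] − [v_0].
The 5×10 boundary matrix has rank 4 and Smith normal form diag(1,1,1,1).

∂_2: C_2 → C_1 maps a triangle to the signed sum of its edges. For instance
  ∂[v_0,v_3,v_4] = [v_3,v_4] − [v_0,v_4] + [v_0,v_3],
  ∂[v_1,v_2,v_3] = [v_2,v_3] − [v_1,v_3] + [v_1,v_2].
The 10×5 boundary matrix has rank 5 and Smith normal form diag(1,1,1,1,1).

Reading off H_k = ker ∂_k / im ∂_{k+1}:

  H_0: rank C_0 − rank ∂_1 = 5 − 4 = 1, and the invariant factors of ∂_1 are all 1, so H_0 = Z.
  H_1: rank ker ∂_1 − rank ∂_2 = (10 − 4) − 5 = 1, and the invariant factors of ∂_2 are all 1, so H_1 = Z.
  H_2: rank ker ∂_2 − rank ∂_3 = (5 − 5) − 0 = 0, and there is no ∂_3, so H_2 = 0.

(K is a triangulation of the Möbius band.)

H_0 ≅ Z,  H_1 ≅ Z,  H_2 = 0.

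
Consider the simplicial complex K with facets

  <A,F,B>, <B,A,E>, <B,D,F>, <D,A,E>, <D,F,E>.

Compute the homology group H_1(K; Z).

Order the vertices as A < B < D < E < F. Listing each simplex with vertices in this order, K has dimension 2 with simplices:

  0-simplices (5): A, B, D, E, F
  1-simplices (10): AB, AD, AE, AF, BD, BE, BF, DE, DF, EF
  2-simplices (5): ABE, ABF, ADE, BDF, DEF

Hence C_0 ≅ Z^5, C_1 ≅ Z^10, C_2 ≅ Z^5.

The boundary map ∂_1: C_1 → C_0 maps an edge to its endpoints' difference, ∂[p,q] = q − p.
The resulting 5×10 matrix has rank 4, and its Smith normal form has invariant factors (1,1,1,1).

Boundary ∂_2: C_2 → C_1 acts by ∂[p,q,r] = [q,r] − [p,r] + [p,q]. For instance
  ∂DEF = EF − DF + DE,
  ∂BDF = DF − BF + BD.
As a 10×5 matrix over Z this has rank 5, with invariant factors (1,1,1,1,1).

Reading off H_k = ker ∂_k / im ∂_{k+1}:

  H_1: rank ker ∂_1 − rank ∂_2 = (10 − 4) − 5 = 1, and the invariant factors of ∂_2 are all 1, so H_1 ≅ Z.

H_1 = Z.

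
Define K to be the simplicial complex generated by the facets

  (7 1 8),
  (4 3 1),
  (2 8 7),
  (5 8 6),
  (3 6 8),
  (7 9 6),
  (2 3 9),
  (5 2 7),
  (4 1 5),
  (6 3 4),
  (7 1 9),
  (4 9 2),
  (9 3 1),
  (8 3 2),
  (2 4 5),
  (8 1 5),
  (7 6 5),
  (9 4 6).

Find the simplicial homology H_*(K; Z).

H_0 = Z,  H_1 = Z ⊕ Z/2,  H_2 = 0.

We work with the vertex ordering 1 < 2 < 3 < 4 < 5 < 6 < 7 < 8 < 9. The simplices of K, each written with vertices in increasing order, are:

  0-simplices (9): [1], [2], [3], [4], [5], [6], [7], [8], [9]
  1-simplices (27): (27 of them)
  2-simplices (18): [1,3,4], [1,3,9], [1,4,5], [1,5,8], [1,7,8], [1,7,9], [2,3,8], [2,3,9], [2,4,5], [2,4,9], [2,5,7], [2,7,8], [3,4,6], [3,6,8], [4,6,9], [5,6,7], [5,6,8], [6,7,9]

Hence C_0 ≅ Z^9, C_1 ≅ Z^27, C_2 ≅ Z^18.

∂_1: C_1 → C_0 sends each edge [p,q] (with p < q) to q − p.
The 9×27 boundary matrix has rank 8 and Smith normal form diag(1,1,1,1,1,1,1,1).

Boundary ∂_2: C_2 → C_1 maps a triangle to the signed sum of its edges. For instance
  ∂[3,6,8] = [6,8] − [3,8] + [3,6],
  ∂[2,3,9] = [3,9] − [2,9] + [2,3].
As a 27×18 matrix over Z this has rank 18, with invariant factors (1,1,1,1,1,1,1,1,1,1,1,1,1,1,1,1,1,2).

From H_k ≅ ker(∂_k) / im(∂_{k+1}) we obtain:

  H_0: rank C_0 − rank ∂_1 = 9 − 8 = 1, and the invariant factors of ∂_1 are all 1, so H_0 ≅ Z.
  H_1: rank ker ∂_1 − rank ∂_2 = (27 − 8) − 18 = 1, and ∂_2 has invariant factor 2 > 1, so H_1 ≅ Z ⊕ Z/2.
  H_2: rank ker ∂_2 − rank ∂_3 = (18 − 18) − 0 = 0, and there is no ∂_3, so H_2 ≅ 0.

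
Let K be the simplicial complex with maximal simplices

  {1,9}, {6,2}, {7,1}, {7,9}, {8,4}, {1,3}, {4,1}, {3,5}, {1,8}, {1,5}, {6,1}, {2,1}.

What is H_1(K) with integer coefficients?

H_1 = Z^4.

Order the vertices as 1 < 2 < 3 < 4 < 5 < 6 < 7 < 8 < 9. Listing each simplex with vertices in this order, K has dimension 1 with simplices:

  0-simplices (9): [1], [2], [3], [4], [5], [6], [7], [8], [9]
  1-simplices (12): [1,2], [1,3], [1,4], [1,5], [1,6], [1,7], [1,8], [1,9], [2,6], [3,5], [4,8], [7,9]

Hence C_0 ≅ Z^9, C_1 ≅ Z^12.

The boundary map ∂_1: C_1 → C_0 maps an edge to its endpoints' difference, ∂[p,q] = q − p.
As a 9×12 matrix over Z this has rank 8, with invariant factors (1,1,1,1,1,1,1,1).

Computing H_k = (kernel of ∂_k) / (image of ∂_{k+1}):

  H_1: rank ker ∂_1 − rank ∂_2 = (12 − 8) − 0 = 4, and there is no ∂_2, so H_1 = Z^4.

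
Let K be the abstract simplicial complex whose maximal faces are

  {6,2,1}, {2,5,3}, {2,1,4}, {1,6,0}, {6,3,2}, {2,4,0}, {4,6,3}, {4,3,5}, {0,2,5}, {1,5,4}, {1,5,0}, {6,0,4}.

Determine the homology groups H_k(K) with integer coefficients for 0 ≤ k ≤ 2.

Fix the vertex order 0 < 1 < 2 < 3 < 4 < 5 < 6 and write every simplex with vertices in increasing order. Then dim K = 2 and the simplices of K are:

  0-simplices (7): [0], [1], [2], [3], [4], [5], [6]
  1-simplices (18): [0,1], [0,2], [0,4], [0,5], [0,6], [1,2], [1,4], [1,5], [1,6], [2,3], [2,4], [2,5], [2,6], [3,4], [3,5], [3,6], [4,5], [4,6]
  2-simplices (12): [0,1,5], [0,1,6], [0,2,4], [0,2,5], [0,4,6], [1,2,4], [1,2,6], [1,4,5], [2,3,5], [2,3,6], [3,4,5], [3,4,6]

Hence C_0 ≅ Z^7, C_1 ≅ Z^18, C_2 ≅ Z^12.

Boundary ∂_1: C_1 → C_0 is given by ∂[p,q] = [q] − [p]. For instance
  ∂[3,6] = [6] − [3].
The resulting 7×18 matrix has rank 6, and its Smith normal form has invariant factors (1,1,1,1,1,1).

The boundary map ∂_2: C_2 → C_1 maps a triangle to the signed sum of its edges. For instance
  ∂[3,4,6] = [4,6] − [3,6] + [3,4],
  ∂[0,2,5] = [2,5] − [0,5] + [0,2].
This gives a 18×12 integer matrix of rank 12; reducing to Smith normal form yields diagonal entries (1,1,1,1,1,1,1,1,1,1,1,2).

Computing H_k = (kernel of ∂_k) / (image of ∂_{k+1}):

  H_0: rank C_0 − rank ∂_1 = 7 − 6 = 1, and the invariant factors of ∂_1 are all 1, so H_0 ≅ Z.
  H_1: rank ker ∂_1 − rank ∂_2 = (18 − 6) − 12 = 0, and ∂_2 has invariant factor 2 > 1, so H_1 ≅ Z/2.
  H_2: rank ker ∂_2 − rank ∂_3 = (12 − 12) − 0 = 0, and there is no ∂_3, so H_2 ≅ 0.

H_0 ≅ Z,  H_1 ≅ Z/2,  H_2 = 0.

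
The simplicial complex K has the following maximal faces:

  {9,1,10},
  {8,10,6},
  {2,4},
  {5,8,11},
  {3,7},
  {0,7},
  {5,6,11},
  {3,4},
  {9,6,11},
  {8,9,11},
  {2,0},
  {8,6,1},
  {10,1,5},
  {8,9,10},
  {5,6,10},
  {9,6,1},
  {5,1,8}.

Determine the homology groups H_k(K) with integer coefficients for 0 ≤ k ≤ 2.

We work with the vertex ordering 0 < 1 < 2 < 3 < 4 < 5 < 6 < 7 < 8 < 9 < 10 < 11. The simplices of K, each written with vertices in increasing order, are:

  0-simplices (12): [0], [1], [2], [3], [4], [5], [6], [7], [8], [9], [10], [11]
  1-simplices (23): (23 of them)
  2-simplices (12): [1,5,8], [1,5,10], [1,6,8], [1,6,9], [1,9,10], [5,6,10], [5,6,11], [5,8,11], [6,8,10], [6,9,11], [8,9,10], [8,9,11]

giving chain groups C_0 ≅ Z^12, C_1 ≅ Z^23, C_2 ≅ Z^12.

Boundary ∂_1: C_1 → C_0 maps an edge to its endpoints' difference, ∂[p,q] = q − p.
The resulting 12×23 matrix has rank 10, and its Smith normal form has invariant factors (1,1,1,1,1,1,1,1,1,1).

Boundary ∂_2: C_2 → C_1 maps a triangle to the signed sum of its edges. For instance
  ∂[8,9,11] = [9,11] − [8,11] + [8,9],
  ∂[1,9,10] = [9,10] − [1,10] + [1,9].
The resulting 23×12 matrix has rank 12, and its Smith normal form has invariant factors (1,1,1,1,1,1,1,1,1,1,1,2).

Reading off H_k = ker ∂_k / im ∂_{k+1}:

  H_0: rank C_0 − rank ∂_1 = 12 − 10 = 2, and the invariant factors of ∂_1 are all 1, so H_0 ≅ Z^2.
  H_1: rank ker ∂_1 − rank ∂_2 = (23 − 10) − 12 = 1, and ∂_2 has invariant factor 2 > 1, so H_1 ≅ Z × Z/2.
  H_2: rank ker ∂_2 − rank ∂_3 = (12 − 12) − 0 = 0, and there is no ∂_3, so H_2 ≅ 0.

H_0 ≅ Z^2,  H_1 ≅ Z × Z/2,  H_2 = 0.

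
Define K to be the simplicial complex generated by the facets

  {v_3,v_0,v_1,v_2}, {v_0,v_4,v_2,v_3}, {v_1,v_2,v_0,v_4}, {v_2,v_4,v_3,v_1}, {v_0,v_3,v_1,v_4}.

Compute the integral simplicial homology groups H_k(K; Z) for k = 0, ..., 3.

H_0 = Z,  H_1 = 0,  H_2 = 0,  H_3 = Z.

Order the vertices as v_0 < v_1 < v_2 < v_3 < v_4. Listing each simplex with vertices in this order, K has dimension 3 with simplices:

  0-simplices (5): [v_0], [v_1], [v_2], [v_3], [v_4]
  1-simplices (10): [v_0,v_1], [v_0,v_2], [v_0,v_3], [v_0,v_4], [v_1,v_2], [v_1,v_3], [v_1,v_4], [v_2,v_3], [v_2,v_4], [v_3,v_4]
  2-simplices (10): [v_0,v_1,v_2], [v_0,v_1,v_3], [v_0,v_1,v_4], [v_0,v_2,v_3], [v_0,v_2,v_4], [v_0,v_3,v_4], [v_1,v_2,v_3], [v_1,v_2,v_4], [v_1,v_3,v_4], [v_2,v_3,v_4]
  3-simplices (5): [v_0,v_1,v_2,v_3], [v_0,v_1,v_2,v_4], [v_0,v_1,v_3,v_4], [v_0,v_2,v_3,v_4], [v_1,v_2,v_3,v_4]

giving chain groups C_0 ≅ Z^5, C_1 ≅ Z^10, C_2 ≅ Z^10, C_3 ≅ Z^5.

Boundary ∂_1: C_1 → C_0 maps an edge to its endpoints' difference, ∂[p,q] = q − p. For instance
  ∂[v_1,v_2] = [v_2] − [v_1].
The 5×10 boundary matrix has rank 4 and Smith normal form diag(1,1,1,1).

Boundary ∂_2: C_2 → C_1 sends each 2-simplex [p,q,r] to [q,r] − [p,r] + [p,q]. For instance
  ∂[v_1,v_3,v_4] = [v_3,v_4] − [v_1,v_4] + [v_1,v_3],
  ∂[v_0,v_2,v_4] = [v_2,v_4] − [v_0,v_4] + [v_0,v_2].
The resulting 10×10 matrix has rank 6, and its Smith normal form has invariant factors (1,1,1,1,1,1).

The boundary map ∂_3: C_3 → C_2 sends each 3-simplex σ to the alternating sum Σ_i (−1)^i (σ with its i-th vertex removed). For instance
  ∂[v_1,v_2,v_3,v_4] = [v_2,v_3,v_4] − [v_1,v_3,v_4] + [v_1,v_2,v_4] − [v_1,v_2,v_3],
  ∂[v_0,v_1,v_3,v_4] = [v_1,v_3,v_4] − [v_0,v_3,v_4] + [v_0,v_1,v_4] − [v_0,v_1,v_3].
As a 10×5 matrix over Z this has rank 4, with invariant factors (1,1,1,1).

From H_k ≅ ker(∂_k) / im(∂_{k+1}) we obtain:

  H_0: rank C_0 − rank ∂_1 = 5 − 4 = 1, and the invariant factors of ∂_1 are all 1, so H_0 ≅ Z.
  H_1: rank ker ∂_1 − rank ∂_2 = (10 − 4) − 6 = 0, and the invariant factors of ∂_2 are all 1, so H_1 ≅ 0.
  H_2: rank ker ∂_2 − rank ∂_3 = (10 − 6) − 4 = 0, and the invariant factors of ∂_3 are all 1, so H_2 ≅ 0.
  H_3: rank ker ∂_3 − rank ∂_4 = (5 − 4) − 0 = 1, and there is no ∂_4, so H_3 ≅ Z.

(K is a triangulation of the 3-sphere S^3.)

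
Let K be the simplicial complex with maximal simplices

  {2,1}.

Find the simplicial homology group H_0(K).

H_0 = Z.

K has 2 vertices, 1 edge.
rank ∂_0 = 0, rank ∂_1 = 1 ⇒ b_0 = 2 − 0 − 1 = 1; all invariant factors of ∂_1 are 1 so no torsion. So H_0 ≅ Z.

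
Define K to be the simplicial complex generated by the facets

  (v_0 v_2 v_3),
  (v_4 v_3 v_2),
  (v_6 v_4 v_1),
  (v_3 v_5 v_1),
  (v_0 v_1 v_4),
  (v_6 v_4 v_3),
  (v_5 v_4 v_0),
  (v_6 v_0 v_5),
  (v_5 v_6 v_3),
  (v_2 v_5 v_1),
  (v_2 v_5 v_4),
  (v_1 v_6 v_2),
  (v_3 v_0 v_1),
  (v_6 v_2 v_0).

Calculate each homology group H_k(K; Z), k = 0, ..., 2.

K has 7 vertices, 21 edges, 14 triangles.
rank ∂_0 = 0, rank ∂_1 = 6 ⇒ b_0 = 7 − 0 − 6 = 1; all invariant factors of ∂_1 are 1 so no torsion. So H_0 = Z.
rank ∂_1 = 6, rank ∂_2 = 13 ⇒ b_1 = 21 − 6 − 13 = 2; all invariant factors of ∂_2 are 1 so no torsion. So H_1 = Z^2.
rank ∂_2 = 13, rank ∂_3 = 0 ⇒ b_2 = 14 − 13 − 0 = 1. So H_2 = Z.

H_0 = Z,  H_1 = Z^2,  H_2 = Z.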